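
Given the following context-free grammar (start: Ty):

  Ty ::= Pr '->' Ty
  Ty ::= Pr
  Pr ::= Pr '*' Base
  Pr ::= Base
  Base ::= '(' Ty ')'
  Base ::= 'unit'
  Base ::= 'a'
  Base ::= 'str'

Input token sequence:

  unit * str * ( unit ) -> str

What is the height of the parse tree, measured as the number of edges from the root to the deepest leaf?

[Ty [Pr [Pr [Pr [Base unit]] * [Base str]] * [Base ( [Ty [Pr [Base unit]]] )]] -> [Ty [Pr [Base str]]]]

6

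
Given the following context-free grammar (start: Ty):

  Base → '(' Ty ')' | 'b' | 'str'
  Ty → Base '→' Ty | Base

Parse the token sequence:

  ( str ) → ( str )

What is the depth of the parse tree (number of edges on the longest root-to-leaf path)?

[Ty [Base ( [Ty [Base str]] )] → [Ty [Base ( [Ty [Base str]] )]]]

5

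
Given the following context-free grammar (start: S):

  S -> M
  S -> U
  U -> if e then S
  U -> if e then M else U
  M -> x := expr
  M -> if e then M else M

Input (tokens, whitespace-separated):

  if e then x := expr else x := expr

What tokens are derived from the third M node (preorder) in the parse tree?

x := expr

[S [M if e then [M x := expr] else [M x := expr]]]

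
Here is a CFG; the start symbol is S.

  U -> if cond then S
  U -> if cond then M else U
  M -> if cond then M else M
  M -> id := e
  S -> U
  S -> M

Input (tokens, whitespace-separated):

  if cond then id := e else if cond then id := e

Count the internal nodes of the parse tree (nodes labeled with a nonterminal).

[S [U if cond then [M id := e] else [U if cond then [S [M id := e]]]]]

6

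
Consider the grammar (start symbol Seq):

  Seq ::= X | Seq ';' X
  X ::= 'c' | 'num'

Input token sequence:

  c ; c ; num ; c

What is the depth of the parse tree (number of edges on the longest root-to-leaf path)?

5

[Seq [Seq [Seq [Seq [X c]] ; [X c]] ; [X num]] ; [X c]]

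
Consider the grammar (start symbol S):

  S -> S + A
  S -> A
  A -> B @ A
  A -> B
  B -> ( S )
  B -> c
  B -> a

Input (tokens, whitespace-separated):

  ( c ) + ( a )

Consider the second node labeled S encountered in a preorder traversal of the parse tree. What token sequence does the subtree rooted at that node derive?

[S [S [A [B ( [S [A [B c]]] )]]] + [A [B ( [S [A [B a]]] )]]]

( c )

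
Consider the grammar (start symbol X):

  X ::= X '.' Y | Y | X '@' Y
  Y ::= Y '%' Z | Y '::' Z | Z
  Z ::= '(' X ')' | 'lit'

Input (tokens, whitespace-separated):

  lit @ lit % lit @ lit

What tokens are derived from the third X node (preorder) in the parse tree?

[X [X [X [Y [Z lit]]] @ [Y [Y [Z lit]] % [Z lit]]] @ [Y [Z lit]]]

lit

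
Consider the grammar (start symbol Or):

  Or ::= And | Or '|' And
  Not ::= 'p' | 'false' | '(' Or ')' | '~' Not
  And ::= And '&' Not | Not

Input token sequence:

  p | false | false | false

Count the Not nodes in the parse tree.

[Or [Or [Or [Or [And [Not p]]] | [And [Not false]]] | [And [Not false]]] | [And [Not false]]]

4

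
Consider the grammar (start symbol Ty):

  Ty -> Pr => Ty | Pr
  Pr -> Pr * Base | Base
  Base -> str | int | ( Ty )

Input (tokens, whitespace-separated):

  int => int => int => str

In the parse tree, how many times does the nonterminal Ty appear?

[Ty [Pr [Base int]] => [Ty [Pr [Base int]] => [Ty [Pr [Base int]] => [Ty [Pr [Base str]]]]]]

4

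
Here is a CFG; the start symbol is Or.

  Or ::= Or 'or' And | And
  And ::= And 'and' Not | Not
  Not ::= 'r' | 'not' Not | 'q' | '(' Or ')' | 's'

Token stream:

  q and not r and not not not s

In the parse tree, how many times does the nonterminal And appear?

[Or [And [And [And [Not q]] and [Not not [Not r]]] and [Not not [Not not [Not not [Not s]]]]]]

3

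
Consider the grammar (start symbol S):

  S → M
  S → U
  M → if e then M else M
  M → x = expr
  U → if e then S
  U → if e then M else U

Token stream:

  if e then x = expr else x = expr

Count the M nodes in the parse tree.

[S [M if e then [M x = expr] else [M x = expr]]]

3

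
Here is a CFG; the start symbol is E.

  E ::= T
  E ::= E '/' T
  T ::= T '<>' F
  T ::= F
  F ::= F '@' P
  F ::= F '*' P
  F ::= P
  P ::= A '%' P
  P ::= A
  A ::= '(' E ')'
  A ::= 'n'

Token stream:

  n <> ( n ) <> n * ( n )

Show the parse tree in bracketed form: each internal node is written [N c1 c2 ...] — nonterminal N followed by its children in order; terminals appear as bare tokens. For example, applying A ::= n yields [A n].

[E [T [T [T [F [P [A n]]]] <> [F [P [A ( [E [T [F [P [A n]]]]] )]]]] <> [F [F [P [A n]]] * [P [A ( [E [T [F [P [A n]]]]] )]]]]]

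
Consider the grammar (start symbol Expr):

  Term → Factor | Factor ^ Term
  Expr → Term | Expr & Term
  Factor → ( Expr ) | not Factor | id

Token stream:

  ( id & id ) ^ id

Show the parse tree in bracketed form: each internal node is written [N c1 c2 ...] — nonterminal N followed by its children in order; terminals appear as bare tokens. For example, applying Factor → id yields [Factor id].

Expr
Term
Factor ^ Term
( Expr ) ^ Term
( Expr & Term ) ^ Term
( Term & Term ) ^ Term
( Factor & Term ) ^ Term
( id & Term ) ^ Term
( id & Factor ) ^ Term
( id & id ) ^ Term
( id & id ) ^ Factor
( id & id ) ^ id

[Expr [Term [Factor ( [Expr [Expr [Term [Factor id]]] & [Term [Factor id]]] )] ^ [Term [Factor id]]]]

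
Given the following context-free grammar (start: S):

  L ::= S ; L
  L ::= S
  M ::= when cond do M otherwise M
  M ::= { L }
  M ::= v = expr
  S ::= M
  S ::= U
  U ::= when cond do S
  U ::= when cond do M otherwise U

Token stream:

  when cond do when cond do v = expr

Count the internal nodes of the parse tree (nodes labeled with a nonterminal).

[S [U when cond do [S [U when cond do [S [M v = expr]]]]]]

6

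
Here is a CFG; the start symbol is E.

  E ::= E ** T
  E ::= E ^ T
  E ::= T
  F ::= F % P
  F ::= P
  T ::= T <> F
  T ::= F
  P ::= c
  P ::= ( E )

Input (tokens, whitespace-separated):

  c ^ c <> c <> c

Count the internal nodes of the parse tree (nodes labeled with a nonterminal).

14

[E [E [T [F [P c]]]] ^ [T [T [T [F [P c]]] <> [F [P c]]] <> [F [P c]]]]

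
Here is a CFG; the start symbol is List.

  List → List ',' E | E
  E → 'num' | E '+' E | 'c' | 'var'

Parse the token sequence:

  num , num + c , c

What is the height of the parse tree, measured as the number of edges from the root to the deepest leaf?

4

[List [List [List [E num]] , [E [E num] + [E c]]] , [E c]]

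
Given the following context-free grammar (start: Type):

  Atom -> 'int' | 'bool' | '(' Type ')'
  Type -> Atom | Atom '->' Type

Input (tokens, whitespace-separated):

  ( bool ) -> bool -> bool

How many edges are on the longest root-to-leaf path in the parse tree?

[Type [Atom ( [Type [Atom bool]] )] -> [Type [Atom bool] -> [Type [Atom bool]]]]

4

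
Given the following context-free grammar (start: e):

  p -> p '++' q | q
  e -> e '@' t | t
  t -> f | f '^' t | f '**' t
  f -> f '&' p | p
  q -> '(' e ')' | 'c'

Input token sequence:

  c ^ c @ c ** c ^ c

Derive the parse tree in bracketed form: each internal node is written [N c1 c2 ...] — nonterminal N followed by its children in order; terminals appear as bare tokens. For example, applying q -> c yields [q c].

[e [e [t [f [p [q c]]] ^ [t [f [p [q c]]]]]] @ [t [f [p [q c]]] ** [t [f [p [q c]]] ^ [t [f [p [q c]]]]]]]

e
e @ t
t @ t
f ^ t @ t
p ^ t @ t
q ^ t @ t
c ^ t @ t
c ^ f @ t
c ^ p @ t
c ^ q @ t
c ^ c @ t
c ^ c @ f ** t
c ^ c @ p ** t
c ^ c @ q ** t
c ^ c @ c ** t
c ^ c @ c ** f ^ t
c ^ c @ c ** p ^ t
c ^ c @ c ** q ^ t
c ^ c @ c ** c ^ t
c ^ c @ c ** c ^ f
c ^ c @ c ** c ^ p
c ^ c @ c ** c ^ q
c ^ c @ c ** c ^ c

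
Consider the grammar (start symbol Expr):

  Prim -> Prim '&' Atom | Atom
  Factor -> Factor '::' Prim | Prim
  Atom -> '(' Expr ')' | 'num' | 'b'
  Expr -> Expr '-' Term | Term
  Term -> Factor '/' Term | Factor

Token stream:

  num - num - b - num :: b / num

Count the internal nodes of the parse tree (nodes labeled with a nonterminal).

27

[Expr [Expr [Expr [Expr [Term [Factor [Prim [Atom num]]]]] - [Term [Factor [Prim [Atom num]]]]] - [Term [Factor [Prim [Atom b]]]]] - [Term [Factor [Factor [Prim [Atom num]]] :: [Prim [Atom b]]] / [Term [Factor [Prim [Atom num]]]]]]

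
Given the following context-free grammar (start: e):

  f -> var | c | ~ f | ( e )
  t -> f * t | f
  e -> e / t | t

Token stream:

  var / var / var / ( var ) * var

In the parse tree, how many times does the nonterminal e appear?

5

[e [e [e [e [t [f var]]] / [t [f var]]] / [t [f var]]] / [t [f ( [e [t [f var]]] )] * [t [f var]]]]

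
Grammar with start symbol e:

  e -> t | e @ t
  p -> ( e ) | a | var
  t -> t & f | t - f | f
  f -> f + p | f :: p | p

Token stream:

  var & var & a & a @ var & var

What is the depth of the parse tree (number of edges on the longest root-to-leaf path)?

[e [e [t [t [t [t [f [p var]]] & [f [p var]]] & [f [p a]]] & [f [p a]]]] @ [t [t [f [p var]]] & [f [p var]]]]

8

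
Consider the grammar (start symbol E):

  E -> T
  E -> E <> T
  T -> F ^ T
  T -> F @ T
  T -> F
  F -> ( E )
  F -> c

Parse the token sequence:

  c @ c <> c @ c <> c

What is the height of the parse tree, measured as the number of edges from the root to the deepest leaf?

[E [E [E [T [F c] @ [T [F c]]]] <> [T [F c] @ [T [F c]]]] <> [T [F c]]]

6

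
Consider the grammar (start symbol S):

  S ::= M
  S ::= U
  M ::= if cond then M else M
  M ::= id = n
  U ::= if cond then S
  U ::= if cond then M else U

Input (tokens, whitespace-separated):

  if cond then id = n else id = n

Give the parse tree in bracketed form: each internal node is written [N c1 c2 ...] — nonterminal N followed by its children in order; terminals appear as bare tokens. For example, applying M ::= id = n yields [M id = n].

[S [M if cond then [M id = n] else [M id = n]]]

S
M
if cond then M else M
if cond then id = n else M
if cond then id = n else id = n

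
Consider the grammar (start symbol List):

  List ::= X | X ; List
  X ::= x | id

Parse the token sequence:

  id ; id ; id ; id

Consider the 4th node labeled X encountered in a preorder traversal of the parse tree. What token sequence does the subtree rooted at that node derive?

id

[List [X id] ; [List [X id] ; [List [X id] ; [List [X id]]]]]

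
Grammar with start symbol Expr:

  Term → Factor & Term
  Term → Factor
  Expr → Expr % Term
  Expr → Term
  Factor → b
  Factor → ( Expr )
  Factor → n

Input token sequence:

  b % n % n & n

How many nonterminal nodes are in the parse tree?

11

[Expr [Expr [Expr [Term [Factor b]]] % [Term [Factor n]]] % [Term [Factor n] & [Term [Factor n]]]]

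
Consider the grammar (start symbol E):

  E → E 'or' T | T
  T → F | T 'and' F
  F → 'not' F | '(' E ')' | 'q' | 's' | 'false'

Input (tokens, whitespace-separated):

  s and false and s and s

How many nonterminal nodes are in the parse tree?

9

[E [T [T [T [T [F s]] and [F false]] and [F s]] and [F s]]]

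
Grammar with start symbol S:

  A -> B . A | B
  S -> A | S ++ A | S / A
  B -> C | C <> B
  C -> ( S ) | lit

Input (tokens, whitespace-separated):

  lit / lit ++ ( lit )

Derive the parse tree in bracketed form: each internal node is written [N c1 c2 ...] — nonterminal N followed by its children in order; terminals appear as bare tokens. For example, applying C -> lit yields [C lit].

S
S ++ A
S / A ++ A
A / A ++ A
B / A ++ A
C / A ++ A
lit / A ++ A
lit / B ++ A
lit / C ++ A
lit / lit ++ A
lit / lit ++ B
lit / lit ++ C
lit / lit ++ ( S )
lit / lit ++ ( A )
lit / lit ++ ( B )
lit / lit ++ ( C )
lit / lit ++ ( lit )

[S [S [S [A [B [C lit]]]] / [A [B [C lit]]]] ++ [A [B [C ( [S [A [B [C lit]]]] )]]]]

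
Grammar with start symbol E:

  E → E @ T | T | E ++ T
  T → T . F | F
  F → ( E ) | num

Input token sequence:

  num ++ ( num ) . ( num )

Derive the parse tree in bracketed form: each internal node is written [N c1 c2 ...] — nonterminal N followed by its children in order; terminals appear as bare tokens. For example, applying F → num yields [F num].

[E [E [T [F num]]] ++ [T [T [F ( [E [T [F num]]] )]] . [F ( [E [T [F num]]] )]]]

E
E ++ T
T ++ T
F ++ T
num ++ T
num ++ T . F
num ++ F . F
num ++ ( E ) . F
num ++ ( T ) . F
num ++ ( F ) . F
num ++ ( num ) . F
num ++ ( num ) . ( E )
num ++ ( num ) . ( T )
num ++ ( num ) . ( F )
num ++ ( num ) . ( num )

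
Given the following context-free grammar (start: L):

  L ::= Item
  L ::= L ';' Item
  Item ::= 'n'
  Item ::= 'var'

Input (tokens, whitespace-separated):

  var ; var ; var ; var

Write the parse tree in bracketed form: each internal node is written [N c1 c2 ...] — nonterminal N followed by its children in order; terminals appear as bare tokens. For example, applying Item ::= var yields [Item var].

[L [L [L [L [Item var]] ; [Item var]] ; [Item var]] ; [Item var]]

L
L ; Item
L ; Item ; Item
L ; Item ; Item ; Item
Item ; Item ; Item ; Item
var ; Item ; Item ; Item
var ; var ; Item ; Item
var ; var ; var ; Item
var ; var ; var ; var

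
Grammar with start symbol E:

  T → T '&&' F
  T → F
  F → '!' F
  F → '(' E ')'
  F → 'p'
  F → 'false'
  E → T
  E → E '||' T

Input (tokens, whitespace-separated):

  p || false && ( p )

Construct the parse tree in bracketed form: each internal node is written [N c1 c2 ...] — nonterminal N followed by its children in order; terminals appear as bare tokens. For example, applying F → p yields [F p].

E
E || T
T || T
F || T
p || T
p || T && F
p || F && F
p || false && F
p || false && ( E )
p || false && ( T )
p || false && ( F )
p || false && ( p )

[E [E [T [F p]]] || [T [T [F false]] && [F ( [E [T [F p]]] )]]]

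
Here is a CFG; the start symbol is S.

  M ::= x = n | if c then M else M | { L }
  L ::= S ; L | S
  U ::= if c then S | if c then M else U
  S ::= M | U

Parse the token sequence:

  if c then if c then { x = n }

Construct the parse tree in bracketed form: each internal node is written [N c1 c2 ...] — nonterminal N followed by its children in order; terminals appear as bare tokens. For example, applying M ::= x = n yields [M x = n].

[S [U if c then [S [U if c then [S [M { [L [S [M x = n]]] }]]]]]]

S
U
if c then S
if c then U
if c then if c then S
if c then if c then M
if c then if c then { L }
if c then if c then { S }
if c then if c then { M }
if c then if c then { x = n }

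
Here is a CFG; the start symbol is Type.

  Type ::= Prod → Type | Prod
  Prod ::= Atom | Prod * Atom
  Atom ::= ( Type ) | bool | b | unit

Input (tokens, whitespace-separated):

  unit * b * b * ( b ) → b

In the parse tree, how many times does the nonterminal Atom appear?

6

[Type [Prod [Prod [Prod [Prod [Atom unit]] * [Atom b]] * [Atom b]] * [Atom ( [Type [Prod [Atom b]]] )]] → [Type [Prod [Atom b]]]]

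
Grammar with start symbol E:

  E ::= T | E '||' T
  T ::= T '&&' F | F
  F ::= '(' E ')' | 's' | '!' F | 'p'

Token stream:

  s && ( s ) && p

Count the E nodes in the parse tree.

2

[E [T [T [T [F s]] && [F ( [E [T [F s]]] )]] && [F p]]]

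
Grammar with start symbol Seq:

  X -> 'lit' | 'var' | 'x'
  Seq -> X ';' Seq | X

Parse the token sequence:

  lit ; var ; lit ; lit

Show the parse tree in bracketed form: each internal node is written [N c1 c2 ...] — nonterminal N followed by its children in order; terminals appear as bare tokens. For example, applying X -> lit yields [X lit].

[Seq [X lit] ; [Seq [X var] ; [Seq [X lit] ; [Seq [X lit]]]]]

Seq
X ; Seq
lit ; Seq
lit ; X ; Seq
lit ; var ; Seq
lit ; var ; X ; Seq
lit ; var ; lit ; Seq
lit ; var ; lit ; X
lit ; var ; lit ; lit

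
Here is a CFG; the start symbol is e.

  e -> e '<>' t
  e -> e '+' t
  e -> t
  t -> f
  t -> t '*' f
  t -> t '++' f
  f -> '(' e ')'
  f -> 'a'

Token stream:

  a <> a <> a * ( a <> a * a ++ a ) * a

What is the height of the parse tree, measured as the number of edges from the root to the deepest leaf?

[e [e [e [t [f a]]] <> [t [f a]]] <> [t [t [t [f a]] * [f ( [e [e [t [f a]]] <> [t [t [t [f a]] * [f a]] ++ [f a]]] )]] * [f a]]]

9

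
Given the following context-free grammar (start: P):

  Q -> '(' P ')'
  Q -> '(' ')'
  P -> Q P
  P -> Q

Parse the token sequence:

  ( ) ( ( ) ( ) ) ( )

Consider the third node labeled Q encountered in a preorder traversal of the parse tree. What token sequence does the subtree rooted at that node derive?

[P [Q ( )] [P [Q ( [P [Q ( )] [P [Q ( )]]] )] [P [Q ( )]]]]

( )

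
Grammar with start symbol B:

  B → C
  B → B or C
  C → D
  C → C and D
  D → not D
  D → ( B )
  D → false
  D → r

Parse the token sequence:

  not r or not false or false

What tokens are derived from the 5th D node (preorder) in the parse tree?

[B [B [B [C [D not [D r]]]] or [C [D not [D false]]]] or [C [D false]]]

false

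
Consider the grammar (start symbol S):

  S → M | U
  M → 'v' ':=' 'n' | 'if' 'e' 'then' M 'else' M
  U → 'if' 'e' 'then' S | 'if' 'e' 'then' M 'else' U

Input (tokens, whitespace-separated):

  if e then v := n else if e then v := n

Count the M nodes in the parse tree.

[S [U if e then [M v := n] else [U if e then [S [M v := n]]]]]

2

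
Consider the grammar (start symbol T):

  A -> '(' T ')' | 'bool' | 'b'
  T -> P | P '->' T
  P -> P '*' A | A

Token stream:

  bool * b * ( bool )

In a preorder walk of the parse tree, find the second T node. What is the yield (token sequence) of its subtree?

bool

[T [P [P [P [A bool]] * [A b]] * [A ( [T [P [A bool]]] )]]]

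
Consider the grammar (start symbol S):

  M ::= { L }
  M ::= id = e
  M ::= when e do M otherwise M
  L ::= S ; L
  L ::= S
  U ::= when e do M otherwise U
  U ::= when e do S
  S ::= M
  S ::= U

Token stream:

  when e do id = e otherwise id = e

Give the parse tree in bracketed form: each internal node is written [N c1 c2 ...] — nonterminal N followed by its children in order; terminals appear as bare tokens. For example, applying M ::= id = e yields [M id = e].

S
M
when e do M otherwise M
when e do id = e otherwise M
when e do id = e otherwise id = e

[S [M when e do [M id = e] otherwise [M id = e]]]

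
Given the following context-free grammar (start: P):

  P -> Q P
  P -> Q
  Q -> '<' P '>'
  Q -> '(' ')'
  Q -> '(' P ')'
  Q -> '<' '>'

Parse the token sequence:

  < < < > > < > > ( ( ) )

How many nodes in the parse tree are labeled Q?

[P [Q < [P [Q < [P [Q < >]] >] [P [Q < >]]] >] [P [Q ( [P [Q ( )]] )]]]

6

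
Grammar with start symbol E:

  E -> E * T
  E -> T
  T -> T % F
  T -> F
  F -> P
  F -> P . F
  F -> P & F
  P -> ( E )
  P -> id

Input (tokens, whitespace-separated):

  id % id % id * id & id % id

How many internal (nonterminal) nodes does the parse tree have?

[E [E [T [T [T [F [P id]]] % [F [P id]]] % [F [P id]]]] * [T [T [F [P id] & [F [P id]]]] % [F [P id]]]]

19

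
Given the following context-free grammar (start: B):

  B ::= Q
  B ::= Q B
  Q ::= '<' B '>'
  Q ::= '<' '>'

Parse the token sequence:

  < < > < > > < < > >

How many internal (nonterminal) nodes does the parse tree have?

[B [Q < [B [Q < >] [B [Q < >]]] >] [B [Q < [B [Q < >]] >]]]

10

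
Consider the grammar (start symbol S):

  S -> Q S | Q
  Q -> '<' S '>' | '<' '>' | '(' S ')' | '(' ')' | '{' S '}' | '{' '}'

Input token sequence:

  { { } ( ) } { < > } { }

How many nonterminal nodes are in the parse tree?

[S [Q { [S [Q { }] [S [Q ( )]]] }] [S [Q { [S [Q < >]] }] [S [Q { }]]]]

12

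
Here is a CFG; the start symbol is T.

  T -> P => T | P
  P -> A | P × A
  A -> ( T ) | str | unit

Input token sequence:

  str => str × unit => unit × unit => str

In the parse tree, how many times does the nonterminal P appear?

[T [P [A str]] => [T [P [P [A str]] × [A unit]] => [T [P [P [A unit]] × [A unit]] => [T [P [A str]]]]]]

6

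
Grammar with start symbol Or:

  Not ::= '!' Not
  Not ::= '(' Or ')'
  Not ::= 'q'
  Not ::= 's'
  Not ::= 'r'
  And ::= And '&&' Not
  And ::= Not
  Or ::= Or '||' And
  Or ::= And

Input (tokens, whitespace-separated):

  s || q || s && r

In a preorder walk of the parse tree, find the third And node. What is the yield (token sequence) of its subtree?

[Or [Or [Or [And [Not s]]] || [And [Not q]]] || [And [And [Not s]] && [Not r]]]

s && r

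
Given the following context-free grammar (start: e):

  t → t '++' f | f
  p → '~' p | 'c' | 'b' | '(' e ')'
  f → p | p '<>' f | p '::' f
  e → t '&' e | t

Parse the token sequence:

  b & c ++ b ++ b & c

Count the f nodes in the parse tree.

[e [t [f [p b]]] & [e [t [t [t [f [p c]]] ++ [f [p b]]] ++ [f [p b]]] & [e [t [f [p c]]]]]]

5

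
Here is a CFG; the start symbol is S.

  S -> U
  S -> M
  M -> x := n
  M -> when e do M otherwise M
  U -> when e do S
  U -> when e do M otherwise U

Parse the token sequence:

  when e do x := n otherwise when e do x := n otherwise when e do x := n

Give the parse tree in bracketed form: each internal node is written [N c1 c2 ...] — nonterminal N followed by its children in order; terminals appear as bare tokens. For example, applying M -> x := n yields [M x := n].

[S [U when e do [M x := n] otherwise [U when e do [M x := n] otherwise [U when e do [S [M x := n]]]]]]

S
U
when e do M otherwise U
when e do x := n otherwise U
when e do x := n otherwise when e do M otherwise U
when e do x := n otherwise when e do x := n otherwise U
when e do x := n otherwise when e do x := n otherwise when e do S
when e do x := n otherwise when e do x := n otherwise when e do M
when e do x := n otherwise when e do x := n otherwise when e do x := n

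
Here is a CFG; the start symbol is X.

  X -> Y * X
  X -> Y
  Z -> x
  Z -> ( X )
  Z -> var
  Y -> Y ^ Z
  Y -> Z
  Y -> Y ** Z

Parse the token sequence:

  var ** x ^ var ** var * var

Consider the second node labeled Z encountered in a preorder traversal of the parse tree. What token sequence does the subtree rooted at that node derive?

x

[X [Y [Y [Y [Y [Z var]] ** [Z x]] ^ [Z var]] ** [Z var]] * [X [Y [Z var]]]]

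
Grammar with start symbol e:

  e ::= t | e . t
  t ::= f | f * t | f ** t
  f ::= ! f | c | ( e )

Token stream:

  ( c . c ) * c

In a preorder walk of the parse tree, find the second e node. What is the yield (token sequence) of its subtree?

c . c

[e [t [f ( [e [e [t [f c]]] . [t [f c]]] )] * [t [f c]]]]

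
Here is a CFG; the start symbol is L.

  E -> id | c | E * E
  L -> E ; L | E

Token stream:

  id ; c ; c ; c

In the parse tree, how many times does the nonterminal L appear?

[L [E id] ; [L [E c] ; [L [E c] ; [L [E c]]]]]

4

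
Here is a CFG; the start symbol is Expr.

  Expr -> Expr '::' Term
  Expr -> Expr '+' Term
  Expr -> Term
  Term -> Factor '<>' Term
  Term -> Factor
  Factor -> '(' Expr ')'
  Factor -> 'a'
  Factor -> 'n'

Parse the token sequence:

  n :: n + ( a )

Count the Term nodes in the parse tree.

4

[Expr [Expr [Expr [Term [Factor n]]] :: [Term [Factor n]]] + [Term [Factor ( [Expr [Term [Factor a]]] )]]]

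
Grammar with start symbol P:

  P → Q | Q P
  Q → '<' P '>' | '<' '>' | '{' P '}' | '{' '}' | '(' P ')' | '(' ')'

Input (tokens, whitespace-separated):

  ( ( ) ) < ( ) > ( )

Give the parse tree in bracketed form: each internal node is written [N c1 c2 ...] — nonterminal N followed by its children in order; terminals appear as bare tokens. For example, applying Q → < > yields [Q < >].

[P [Q ( [P [Q ( )]] )] [P [Q < [P [Q ( )]] >] [P [Q ( )]]]]

P
Q P
( P ) P
( Q ) P
( ( ) ) P
( ( ) ) Q P
( ( ) ) < P > P
( ( ) ) < Q > P
( ( ) ) < ( ) > P
( ( ) ) < ( ) > Q
( ( ) ) < ( ) > ( )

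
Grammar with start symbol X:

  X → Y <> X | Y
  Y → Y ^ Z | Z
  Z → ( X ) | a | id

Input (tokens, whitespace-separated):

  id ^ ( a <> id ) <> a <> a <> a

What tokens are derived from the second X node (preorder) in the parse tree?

[X [Y [Y [Z id]] ^ [Z ( [X [Y [Z a]] <> [X [Y [Z id]]]] )]] <> [X [Y [Z a]] <> [X [Y [Z a]] <> [X [Y [Z a]]]]]]

a <> id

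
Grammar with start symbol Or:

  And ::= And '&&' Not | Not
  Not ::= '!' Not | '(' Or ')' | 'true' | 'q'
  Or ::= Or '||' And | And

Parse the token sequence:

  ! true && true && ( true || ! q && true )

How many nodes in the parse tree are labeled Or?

[Or [And [And [And [Not ! [Not true]]] && [Not true]] && [Not ( [Or [Or [And [Not true]]] || [And [And [Not ! [Not q]]] && [Not true]]] )]]]

3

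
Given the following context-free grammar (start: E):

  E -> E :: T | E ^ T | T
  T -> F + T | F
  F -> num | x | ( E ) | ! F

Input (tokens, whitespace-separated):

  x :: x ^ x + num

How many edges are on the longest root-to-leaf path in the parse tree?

[E [E [E [T [F x]]] :: [T [F x]]] ^ [T [F x] + [T [F num]]]]

5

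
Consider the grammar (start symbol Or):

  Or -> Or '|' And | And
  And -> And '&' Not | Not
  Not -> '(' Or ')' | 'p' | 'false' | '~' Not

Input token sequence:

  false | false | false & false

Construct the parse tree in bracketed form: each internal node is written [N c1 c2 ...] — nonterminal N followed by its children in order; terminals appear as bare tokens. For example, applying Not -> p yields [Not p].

[Or [Or [Or [And [Not false]]] | [And [Not false]]] | [And [And [Not false]] & [Not false]]]

Or
Or | And
Or | And | And
And | And | And
Not | And | And
false | And | And
false | Not | And
false | false | And
false | false | And & Not
false | false | Not & Not
false | false | false & Not
false | false | false & false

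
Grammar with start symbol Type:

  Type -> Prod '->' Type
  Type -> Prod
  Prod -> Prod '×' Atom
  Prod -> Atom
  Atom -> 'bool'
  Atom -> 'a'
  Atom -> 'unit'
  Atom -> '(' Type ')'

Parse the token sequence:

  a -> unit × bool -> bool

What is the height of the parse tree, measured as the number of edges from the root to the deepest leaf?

5

[Type [Prod [Atom a]] -> [Type [Prod [Prod [Atom unit]] × [Atom bool]] -> [Type [Prod [Atom bool]]]]]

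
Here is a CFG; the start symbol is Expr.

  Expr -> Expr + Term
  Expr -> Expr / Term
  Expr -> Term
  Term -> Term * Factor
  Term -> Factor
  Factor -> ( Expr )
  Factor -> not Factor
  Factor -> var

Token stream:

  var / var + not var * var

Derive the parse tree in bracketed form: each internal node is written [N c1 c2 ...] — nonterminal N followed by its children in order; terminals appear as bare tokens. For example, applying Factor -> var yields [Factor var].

Expr
Expr + Term
Expr / Term + Term
Term / Term + Term
Factor / Term + Term
var / Term + Term
var / Factor + Term
var / var + Term
var / var + Term * Factor
var / var + Factor * Factor
var / var + not Factor * Factor
var / var + not var * Factor
var / var + not var * var

[Expr [Expr [Expr [Term [Factor var]]] / [Term [Factor var]]] + [Term [Term [Factor not [Factor var]]] * [Factor var]]]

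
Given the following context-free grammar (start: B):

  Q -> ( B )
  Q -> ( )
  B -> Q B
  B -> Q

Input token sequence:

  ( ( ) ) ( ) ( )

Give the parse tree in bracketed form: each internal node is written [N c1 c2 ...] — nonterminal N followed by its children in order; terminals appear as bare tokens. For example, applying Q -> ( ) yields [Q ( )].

B
Q B
( B ) B
( Q ) B
( ( ) ) B
( ( ) ) Q B
( ( ) ) ( ) B
( ( ) ) ( ) Q
( ( ) ) ( ) ( )

[B [Q ( [B [Q ( )]] )] [B [Q ( )] [B [Q ( )]]]]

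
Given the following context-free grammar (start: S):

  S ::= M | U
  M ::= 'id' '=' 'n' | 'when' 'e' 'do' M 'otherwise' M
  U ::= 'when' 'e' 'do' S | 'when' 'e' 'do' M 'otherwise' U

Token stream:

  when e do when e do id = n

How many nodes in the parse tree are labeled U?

[S [U when e do [S [U when e do [S [M id = n]]]]]]

2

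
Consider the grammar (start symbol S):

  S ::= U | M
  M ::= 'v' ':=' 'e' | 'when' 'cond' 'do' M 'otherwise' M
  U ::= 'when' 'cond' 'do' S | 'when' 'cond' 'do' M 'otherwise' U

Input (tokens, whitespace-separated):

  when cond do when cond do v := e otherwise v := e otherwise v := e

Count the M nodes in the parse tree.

[S [M when cond do [M when cond do [M v := e] otherwise [M v := e]] otherwise [M v := e]]]

5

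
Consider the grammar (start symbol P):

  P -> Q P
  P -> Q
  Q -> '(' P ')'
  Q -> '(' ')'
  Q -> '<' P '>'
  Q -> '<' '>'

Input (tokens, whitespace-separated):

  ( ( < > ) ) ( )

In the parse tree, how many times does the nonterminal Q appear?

4

[P [Q ( [P [Q ( [P [Q < >]] )]] )] [P [Q ( )]]]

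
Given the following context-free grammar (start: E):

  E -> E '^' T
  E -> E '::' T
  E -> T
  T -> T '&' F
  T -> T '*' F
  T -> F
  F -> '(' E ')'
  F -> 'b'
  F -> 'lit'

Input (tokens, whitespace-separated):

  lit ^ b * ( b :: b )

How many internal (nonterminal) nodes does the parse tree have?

[E [E [T [F lit]]] ^ [T [T [F b]] * [F ( [E [E [T [F b]]] :: [T [F b]]] )]]]

14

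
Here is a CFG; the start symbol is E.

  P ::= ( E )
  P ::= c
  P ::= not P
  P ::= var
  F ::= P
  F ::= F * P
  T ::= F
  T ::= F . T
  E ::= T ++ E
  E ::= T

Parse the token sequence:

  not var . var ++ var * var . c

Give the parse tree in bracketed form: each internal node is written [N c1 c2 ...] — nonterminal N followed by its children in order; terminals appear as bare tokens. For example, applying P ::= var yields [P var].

[E [T [F [P not [P var]]] . [T [F [P var]]]] ++ [E [T [F [F [P var]] * [P var]] . [T [F [P c]]]]]]

E
T ++ E
F . T ++ E
P . T ++ E
not P . T ++ E
not var . T ++ E
not var . F ++ E
not var . P ++ E
not var . var ++ E
not var . var ++ T
not var . var ++ F . T
not var . var ++ F * P . T
not var . var ++ P * P . T
not var . var ++ var * P . T
not var . var ++ var * var . T
not var . var ++ var * var . F
not var . var ++ var * var . P
not var . var ++ var * var . c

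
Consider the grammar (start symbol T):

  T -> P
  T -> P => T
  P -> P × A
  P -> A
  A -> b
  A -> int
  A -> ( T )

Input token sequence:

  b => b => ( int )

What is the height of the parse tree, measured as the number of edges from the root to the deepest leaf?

[T [P [A b]] => [T [P [A b]] => [T [P [A ( [T [P [A int]]] )]]]]]

8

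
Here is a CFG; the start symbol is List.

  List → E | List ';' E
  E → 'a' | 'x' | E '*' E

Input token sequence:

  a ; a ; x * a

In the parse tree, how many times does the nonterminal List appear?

[List [List [List [E a]] ; [E a]] ; [E [E x] * [E a]]]

3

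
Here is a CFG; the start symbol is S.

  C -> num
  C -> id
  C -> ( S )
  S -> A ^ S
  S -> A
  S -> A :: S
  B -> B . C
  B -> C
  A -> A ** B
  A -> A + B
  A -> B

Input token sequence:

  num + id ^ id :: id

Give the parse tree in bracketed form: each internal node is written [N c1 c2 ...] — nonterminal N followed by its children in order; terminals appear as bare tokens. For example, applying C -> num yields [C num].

[S [A [A [B [C num]]] + [B [C id]]] ^ [S [A [B [C id]]] :: [S [A [B [C id]]]]]]

S
A ^ S
A + B ^ S
B + B ^ S
C + B ^ S
num + B ^ S
num + C ^ S
num + id ^ S
num + id ^ A :: S
num + id ^ B :: S
num + id ^ C :: S
num + id ^ id :: S
num + id ^ id :: A
num + id ^ id :: B
num + id ^ id :: C
num + id ^ id :: id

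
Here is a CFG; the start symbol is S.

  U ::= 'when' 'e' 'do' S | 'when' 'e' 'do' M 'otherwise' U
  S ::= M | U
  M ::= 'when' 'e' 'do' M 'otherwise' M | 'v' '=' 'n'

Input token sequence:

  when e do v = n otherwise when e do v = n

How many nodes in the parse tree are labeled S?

[S [U when e do [M v = n] otherwise [U when e do [S [M v = n]]]]]

2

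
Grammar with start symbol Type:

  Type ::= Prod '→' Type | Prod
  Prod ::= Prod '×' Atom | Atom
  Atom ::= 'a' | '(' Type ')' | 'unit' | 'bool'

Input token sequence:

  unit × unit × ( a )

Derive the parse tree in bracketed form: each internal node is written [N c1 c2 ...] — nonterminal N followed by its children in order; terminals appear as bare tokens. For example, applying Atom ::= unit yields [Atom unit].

[Type [Prod [Prod [Prod [Atom unit]] × [Atom unit]] × [Atom ( [Type [Prod [Atom a]]] )]]]

Type
Prod
Prod × Atom
Prod × Atom × Atom
Atom × Atom × Atom
unit × Atom × Atom
unit × unit × Atom
unit × unit × ( Type )
unit × unit × ( Prod )
unit × unit × ( Atom )
unit × unit × ( a )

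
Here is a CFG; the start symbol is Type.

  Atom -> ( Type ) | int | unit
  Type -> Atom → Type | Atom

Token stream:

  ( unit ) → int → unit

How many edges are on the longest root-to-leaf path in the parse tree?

[Type [Atom ( [Type [Atom unit]] )] → [Type [Atom int] → [Type [Atom unit]]]]

4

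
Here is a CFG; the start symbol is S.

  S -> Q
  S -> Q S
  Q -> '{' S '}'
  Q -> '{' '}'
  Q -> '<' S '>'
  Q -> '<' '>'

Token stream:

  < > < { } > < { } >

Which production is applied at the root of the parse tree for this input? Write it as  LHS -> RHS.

S -> Q S

[S [Q < >] [S [Q < [S [Q { }]] >] [S [Q < [S [Q { }]] >]]]]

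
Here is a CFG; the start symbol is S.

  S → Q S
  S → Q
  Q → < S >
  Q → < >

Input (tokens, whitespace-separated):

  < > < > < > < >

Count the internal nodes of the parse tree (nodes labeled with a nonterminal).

[S [Q < >] [S [Q < >] [S [Q < >] [S [Q < >]]]]]

8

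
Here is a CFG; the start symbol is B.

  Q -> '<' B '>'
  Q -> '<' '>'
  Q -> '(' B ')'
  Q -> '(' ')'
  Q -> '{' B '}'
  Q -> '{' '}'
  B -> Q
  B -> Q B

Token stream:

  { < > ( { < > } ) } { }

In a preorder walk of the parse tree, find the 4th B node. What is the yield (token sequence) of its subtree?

[B [Q { [B [Q < >] [B [Q ( [B [Q { [B [Q < >]] }]] )]]] }] [B [Q { }]]]

{ < > }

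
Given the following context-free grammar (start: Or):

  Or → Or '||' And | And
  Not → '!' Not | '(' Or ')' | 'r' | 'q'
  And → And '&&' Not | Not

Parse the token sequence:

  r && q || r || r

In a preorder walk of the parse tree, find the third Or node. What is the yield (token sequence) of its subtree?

r && q

[Or [Or [Or [And [And [Not r]] && [Not q]]] || [And [Not r]]] || [And [Not r]]]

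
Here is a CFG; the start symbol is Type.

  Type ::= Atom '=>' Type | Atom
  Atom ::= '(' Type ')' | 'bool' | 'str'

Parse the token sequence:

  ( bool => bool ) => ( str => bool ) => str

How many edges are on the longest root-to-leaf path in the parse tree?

6

[Type [Atom ( [Type [Atom bool] => [Type [Atom bool]]] )] => [Type [Atom ( [Type [Atom str] => [Type [Atom bool]]] )] => [Type [Atom str]]]]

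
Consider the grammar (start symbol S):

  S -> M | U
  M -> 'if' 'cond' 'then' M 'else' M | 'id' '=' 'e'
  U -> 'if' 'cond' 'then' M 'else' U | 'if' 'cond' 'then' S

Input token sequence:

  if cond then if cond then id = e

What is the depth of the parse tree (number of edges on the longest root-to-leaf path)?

6

[S [U if cond then [S [U if cond then [S [M id = e]]]]]]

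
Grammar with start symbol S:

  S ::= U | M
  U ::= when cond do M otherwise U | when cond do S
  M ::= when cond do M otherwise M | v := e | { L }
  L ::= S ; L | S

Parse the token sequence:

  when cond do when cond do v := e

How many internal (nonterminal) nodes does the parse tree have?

6

[S [U when cond do [S [U when cond do [S [M v := e]]]]]]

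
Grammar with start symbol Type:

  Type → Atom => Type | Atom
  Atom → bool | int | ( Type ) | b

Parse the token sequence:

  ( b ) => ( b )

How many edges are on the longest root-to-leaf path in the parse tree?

[Type [Atom ( [Type [Atom b]] )] => [Type [Atom ( [Type [Atom b]] )]]]

5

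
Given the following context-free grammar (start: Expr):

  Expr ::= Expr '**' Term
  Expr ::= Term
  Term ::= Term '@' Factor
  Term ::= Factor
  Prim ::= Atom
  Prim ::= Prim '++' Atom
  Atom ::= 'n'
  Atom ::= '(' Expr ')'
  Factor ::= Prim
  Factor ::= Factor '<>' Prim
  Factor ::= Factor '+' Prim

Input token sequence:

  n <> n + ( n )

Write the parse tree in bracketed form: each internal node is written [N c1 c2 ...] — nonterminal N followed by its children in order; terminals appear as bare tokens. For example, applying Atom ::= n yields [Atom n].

[Expr [Term [Factor [Factor [Factor [Prim [Atom n]]] <> [Prim [Atom n]]] + [Prim [Atom ( [Expr [Term [Factor [Prim [Atom n]]]]] )]]]]]

Expr
Term
Factor
Factor + Prim
Factor <> Prim + Prim
Prim <> Prim + Prim
Atom <> Prim + Prim
n <> Prim + Prim
n <> Atom + Prim
n <> n + Prim
n <> n + Atom
n <> n + ( Expr )
n <> n + ( Term )
n <> n + ( Factor )
n <> n + ( Prim )
n <> n + ( Atom )
n <> n + ( n )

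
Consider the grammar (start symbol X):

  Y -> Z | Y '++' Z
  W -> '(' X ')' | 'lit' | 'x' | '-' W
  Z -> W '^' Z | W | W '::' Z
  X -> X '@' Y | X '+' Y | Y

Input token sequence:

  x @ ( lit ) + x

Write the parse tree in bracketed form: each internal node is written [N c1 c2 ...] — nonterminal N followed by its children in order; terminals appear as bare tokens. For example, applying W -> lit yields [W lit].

X
X + Y
X @ Y + Y
Y @ Y + Y
Z @ Y + Y
W @ Y + Y
x @ Y + Y
x @ Z + Y
x @ W + Y
x @ ( X ) + Y
x @ ( Y ) + Y
x @ ( Z ) + Y
x @ ( W ) + Y
x @ ( lit ) + Y
x @ ( lit ) + Z
x @ ( lit ) + W
x @ ( lit ) + x

[X [X [X [Y [Z [W x]]]] @ [Y [Z [W ( [X [Y [Z [W lit]]]] )]]]] + [Y [Z [W x]]]]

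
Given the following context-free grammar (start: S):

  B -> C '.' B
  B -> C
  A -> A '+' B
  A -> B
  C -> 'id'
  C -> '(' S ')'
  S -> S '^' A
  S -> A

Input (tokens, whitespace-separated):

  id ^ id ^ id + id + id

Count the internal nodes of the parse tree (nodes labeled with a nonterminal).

[S [S [S [A [B [C id]]]] ^ [A [B [C id]]]] ^ [A [A [A [B [C id]]] + [B [C id]]] + [B [C id]]]]

18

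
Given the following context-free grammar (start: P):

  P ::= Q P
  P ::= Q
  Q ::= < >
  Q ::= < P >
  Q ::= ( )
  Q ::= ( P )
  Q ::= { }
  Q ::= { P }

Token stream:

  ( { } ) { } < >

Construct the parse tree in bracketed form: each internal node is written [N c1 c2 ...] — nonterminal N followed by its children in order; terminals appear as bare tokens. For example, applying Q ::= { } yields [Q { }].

[P [Q ( [P [Q { }]] )] [P [Q { }] [P [Q < >]]]]

P
Q P
( P ) P
( Q ) P
( { } ) P
( { } ) Q P
( { } ) { } P
( { } ) { } Q
( { } ) { } < >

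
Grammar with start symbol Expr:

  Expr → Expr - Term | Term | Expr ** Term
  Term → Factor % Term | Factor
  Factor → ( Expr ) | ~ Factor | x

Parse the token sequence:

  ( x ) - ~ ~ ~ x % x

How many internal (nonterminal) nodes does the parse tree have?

14

[Expr [Expr [Term [Factor ( [Expr [Term [Factor x]]] )]]] - [Term [Factor ~ [Factor ~ [Factor ~ [Factor x]]]] % [Term [Factor x]]]]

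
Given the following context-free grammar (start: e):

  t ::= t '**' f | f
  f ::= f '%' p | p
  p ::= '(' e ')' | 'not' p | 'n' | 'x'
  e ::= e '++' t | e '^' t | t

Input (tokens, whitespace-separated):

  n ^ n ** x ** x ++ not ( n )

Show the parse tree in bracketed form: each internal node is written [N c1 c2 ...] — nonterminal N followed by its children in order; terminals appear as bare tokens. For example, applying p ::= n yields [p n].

[e [e [e [t [f [p n]]]] ^ [t [t [t [f [p n]]] ** [f [p x]]] ** [f [p x]]]] ++ [t [f [p not [p ( [e [t [f [p n]]]] )]]]]]

e
e ++ t
e ^ t ++ t
t ^ t ++ t
f ^ t ++ t
p ^ t ++ t
n ^ t ++ t
n ^ t ** f ++ t
n ^ t ** f ** f ++ t
n ^ f ** f ** f ++ t
n ^ p ** f ** f ++ t
n ^ n ** f ** f ++ t
n ^ n ** p ** f ++ t
n ^ n ** x ** f ++ t
n ^ n ** x ** p ++ t
n ^ n ** x ** x ++ t
n ^ n ** x ** x ++ f
n ^ n ** x ** x ++ p
n ^ n ** x ** x ++ not p
n ^ n ** x ** x ++ not ( e )
n ^ n ** x ** x ++ not ( t )
n ^ n ** x ** x ++ not ( f )
n ^ n ** x ** x ++ not ( p )
n ^ n ** x ** x ++ not ( n )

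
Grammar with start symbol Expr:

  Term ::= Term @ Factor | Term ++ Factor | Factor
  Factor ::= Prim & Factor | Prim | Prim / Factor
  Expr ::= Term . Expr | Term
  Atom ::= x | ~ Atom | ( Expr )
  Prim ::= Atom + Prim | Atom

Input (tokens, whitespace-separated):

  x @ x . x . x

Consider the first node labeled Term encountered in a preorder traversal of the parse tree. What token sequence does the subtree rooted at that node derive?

[Expr [Term [Term [Factor [Prim [Atom x]]]] @ [Factor [Prim [Atom x]]]] . [Expr [Term [Factor [Prim [Atom x]]]] . [Expr [Term [Factor [Prim [Atom x]]]]]]]

x @ x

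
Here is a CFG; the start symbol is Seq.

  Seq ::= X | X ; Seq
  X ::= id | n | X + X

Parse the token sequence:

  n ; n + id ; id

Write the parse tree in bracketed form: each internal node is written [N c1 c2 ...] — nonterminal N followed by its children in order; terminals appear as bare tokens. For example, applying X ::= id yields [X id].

[Seq [X n] ; [Seq [X [X n] + [X id]] ; [Seq [X id]]]]

Seq
X ; Seq
n ; Seq
n ; X ; Seq
n ; X + X ; Seq
n ; n + X ; Seq
n ; n + id ; Seq
n ; n + id ; X
n ; n + id ; id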